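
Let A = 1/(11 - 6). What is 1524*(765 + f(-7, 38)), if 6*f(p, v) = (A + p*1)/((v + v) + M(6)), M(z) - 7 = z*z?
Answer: 40804592/35 ≈ 1.1658e+6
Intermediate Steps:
A = ⅕ (A = 1/5 = ⅕ ≈ 0.20000)
M(z) = 7 + z² (M(z) = 7 + z*z = 7 + z²)
f(p, v) = (⅕ + p)/(6*(43 + 2*v)) (f(p, v) = ((⅕ + p*1)/((v + v) + (7 + 6²)))/6 = ((⅕ + p)/(2*v + (7 + 36)))/6 = ((⅕ + p)/(2*v + 43))/6 = ((⅕ + p)/(43 + 2*v))/6 = (⅕ + p)/(6*(43 + 2*v)))
1524*(765 + f(-7, 38)) = 1524*(765 + (1 + 5*(-7))/(30*(43 + 2*38))) = 1524*(765 + (1 - 35)/(30*(43 + 76))) = 1524*(765 + (1/30)*(-34)/119) = 1524*(765 + (1/30)*(1/119)*(-34)) = 1524*(765 - 1/105) = 1524*(80324/105) = 40804592/35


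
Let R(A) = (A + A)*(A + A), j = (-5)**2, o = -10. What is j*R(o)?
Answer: 10000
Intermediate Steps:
j = 25
R(A) = 4*A**2 (R(A) = (2*A)*(2*A) = 4*A**2)
j*R(o) = 25*(4*(-10)**2) = 25*(4*100) = 25*400 = 10000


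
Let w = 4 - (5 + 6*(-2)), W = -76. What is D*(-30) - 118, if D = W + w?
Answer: 1832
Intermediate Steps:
w = 11 (w = 4 - (5 - 12) = 4 - 1*(-7) = 4 + 7 = 11)
D = -65 (D = -76 + 11 = -65)
D*(-30) - 118 = -65*(-30) - 118 = 1950 - 118 = 1832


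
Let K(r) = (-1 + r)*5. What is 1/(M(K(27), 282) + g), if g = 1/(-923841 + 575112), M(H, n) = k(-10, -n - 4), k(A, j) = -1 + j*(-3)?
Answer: 348729/298860752 ≈ 0.0011669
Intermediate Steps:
k(A, j) = -1 - 3*j
K(r) = -5 + 5*r
M(H, n) = 11 + 3*n (M(H, n) = -1 - 3*(-n - 4) = -1 - 3*(-4 - n) = -1 + (12 + 3*n) = 11 + 3*n)
g = -1/348729 (g = 1/(-348729) = -1/348729 ≈ -2.8676e-6)
1/(M(K(27), 282) + g) = 1/((11 + 3*282) - 1/348729) = 1/((11 + 846) - 1/348729) = 1/(857 - 1/348729) = 1/(298860752/348729) = 348729/298860752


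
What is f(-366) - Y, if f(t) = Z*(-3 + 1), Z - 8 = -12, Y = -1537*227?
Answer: 348907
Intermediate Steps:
Y = -348899
Z = -4 (Z = 8 - 12 = -4)
f(t) = 8 (f(t) = -4*(-3 + 1) = -4*(-2) = 8)
f(-366) - Y = 8 - 1*(-348899) = 8 + 348899 = 348907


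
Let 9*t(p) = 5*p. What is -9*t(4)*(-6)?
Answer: 120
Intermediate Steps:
t(p) = 5*p/9 (t(p) = (5*p)/9 = 5*p/9)
-9*t(4)*(-6) = -5*4*(-6) = -9*20/9*(-6) = -20*(-6) = 120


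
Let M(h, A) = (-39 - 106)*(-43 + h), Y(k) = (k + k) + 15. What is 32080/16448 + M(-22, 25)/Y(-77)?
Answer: -9410205/142892 ≈ -65.855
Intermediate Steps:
Y(k) = 15 + 2*k (Y(k) = 2*k + 15 = 15 + 2*k)
M(h, A) = 6235 - 145*h (M(h, A) = -145*(-43 + h) = 6235 - 145*h)
32080/16448 + M(-22, 25)/Y(-77) = 32080/16448 + (6235 - 145*(-22))/(15 + 2*(-77)) = 32080*(1/16448) + (6235 + 3190)/(15 - 154) = 2005/1028 + 9425/(-139) = 2005/1028 + 9425*(-1/139) = 2005/1028 - 9425/139 = -9410205/142892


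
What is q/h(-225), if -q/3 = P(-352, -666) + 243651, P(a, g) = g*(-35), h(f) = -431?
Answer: 800883/431 ≈ 1858.2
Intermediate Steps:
P(a, g) = -35*g
q = -800883 (q = -3*(-35*(-666) + 243651) = -3*(23310 + 243651) = -3*266961 = -800883)
q/h(-225) = -800883/(-431) = -800883*(-1/431) = 800883/431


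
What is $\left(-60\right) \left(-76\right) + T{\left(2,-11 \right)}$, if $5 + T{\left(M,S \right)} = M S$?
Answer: $4533$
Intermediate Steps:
$T{\left(M,S \right)} = -5 + M S$
$\left(-60\right) \left(-76\right) + T{\left(2,-11 \right)} = \left(-60\right) \left(-76\right) + \left(-5 + 2 \left(-11\right)\right) = 4560 - 27 = 4533$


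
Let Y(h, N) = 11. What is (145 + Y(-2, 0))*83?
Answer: 12948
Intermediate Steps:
(145 + Y(-2, 0))*83 = (145 + 11)*83 = 156*83 = 12948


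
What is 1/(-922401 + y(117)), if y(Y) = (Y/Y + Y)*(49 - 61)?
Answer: -1/923817 ≈ -1.0825e-6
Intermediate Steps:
y(Y) = -12 - 12*Y (y(Y) = (1 + Y)*(-12) = -12 - 12*Y)
1/(-922401 + y(117)) = 1/(-922401 + (-12 - 12*117)) = 1/(-922401 + (-12 - 1404)) = 1/(-922401 - 1416) = 1/(-923817) = -1/923817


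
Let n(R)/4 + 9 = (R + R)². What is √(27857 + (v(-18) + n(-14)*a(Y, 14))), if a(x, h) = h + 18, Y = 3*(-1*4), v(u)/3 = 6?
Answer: 5*√5083 ≈ 356.48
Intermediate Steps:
n(R) = -36 + 16*R² (n(R) = -36 + 4*(R + R)² = -36 + 4*(2*R)² = -36 + 4*(4*R²) = -36 + 16*R²)
v(u) = 18 (v(u) = 3*6 = 18)
Y = -12 (Y = 3*(-4) = -12)
a(x, h) = 18 + h
√(27857 + (v(-18) + n(-14)*a(Y, 14))) = √(27857 + (18 + (-36 + 16*(-14)²)*(18 + 14))) = √(27857 + (18 + (-36 + 16*196)*32)) = √(27857 + (18 + (-36 + 3136)*32)) = √(27857 + (18 + 3100*32)) = √(27857 + (18 + 99200)) = √(27857 + 99218) = √127075 = 5*√5083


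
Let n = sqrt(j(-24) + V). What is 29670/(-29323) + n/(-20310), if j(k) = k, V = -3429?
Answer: -29670/29323 - I*sqrt(3453)/20310 ≈ -1.0118 - 0.0028933*I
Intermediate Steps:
n = I*sqrt(3453) (n = sqrt(-24 - 3429) = sqrt(-3453) = I*sqrt(3453) ≈ 58.762*I)
29670/(-29323) + n/(-20310) = 29670/(-29323) + (I*sqrt(3453))/(-20310) = 29670*(-1/29323) + (I*sqrt(3453))*(-1/20310) = -29670/29323 - I*sqrt(3453)/20310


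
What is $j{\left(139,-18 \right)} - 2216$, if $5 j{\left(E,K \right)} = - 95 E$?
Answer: $-4857$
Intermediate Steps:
$j{\left(E,K \right)} = - 19 E$ ($j{\left(E,K \right)} = \frac{\left(-95\right) E}{5} = - 19 E$)
$j{\left(139,-18 \right)} - 2216 = \left(-19\right) 139 - 2216 = -2641 - 2216 = -4857$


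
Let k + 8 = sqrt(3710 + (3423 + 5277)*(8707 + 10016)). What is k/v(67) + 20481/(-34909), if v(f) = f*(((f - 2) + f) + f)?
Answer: -273352445/465441697 + sqrt(162893810)/13333 ≈ 0.36995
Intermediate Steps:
v(f) = f*(-2 + 3*f) (v(f) = f*(((-2 + f) + f) + f) = f*((-2 + 2*f) + f) = f*(-2 + 3*f))
k = -8 + sqrt(162893810) (k = -8 + sqrt(3710 + (3423 + 5277)*(8707 + 10016)) = -8 + sqrt(3710 + 8700*18723) = -8 + sqrt(3710 + 162890100) = -8 + sqrt(162893810) ≈ 12755.)
k/v(67) + 20481/(-34909) = (-8 + sqrt(162893810))/((67*(-2 + 3*67))) + 20481/(-34909) = (-8 + sqrt(162893810))/((67*(-2 + 201))) + 20481*(-1/34909) = (-8 + sqrt(162893810))/((67*199)) - 20481/34909 = (-8 + sqrt(162893810))/13333 - 20481/34909 = (-8 + sqrt(162893810))*(1/13333) - 20481/34909 = (-8/13333 + sqrt(162893810)/13333) - 20481/34909 = -273352445/465441697 + sqrt(162893810)/13333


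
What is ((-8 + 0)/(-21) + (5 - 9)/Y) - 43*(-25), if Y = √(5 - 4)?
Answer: 22499/21 ≈ 1071.4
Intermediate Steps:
Y = 1 (Y = √1 = 1)
((-8 + 0)/(-21) + (5 - 9)/Y) - 43*(-25) = ((-8 + 0)/(-21) + (5 - 9)/1) - 43*(-25) = (-8*(-1/21) - 4*1) + 1075 = (8/21 - 4) + 1075 = -76/21 + 1075 = 22499/21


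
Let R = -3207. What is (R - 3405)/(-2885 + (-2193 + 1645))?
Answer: 6612/3433 ≈ 1.9260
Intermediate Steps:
(R - 3405)/(-2885 + (-2193 + 1645)) = (-3207 - 3405)/(-2885 + (-2193 + 1645)) = -6612/(-2885 - 548) = -6612/(-3433) = -6612*(-1/3433) = 6612/3433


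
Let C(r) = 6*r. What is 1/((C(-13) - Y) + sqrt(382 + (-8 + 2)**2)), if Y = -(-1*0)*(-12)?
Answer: -39/2833 - sqrt(418)/5666 ≈ -0.017375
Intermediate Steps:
Y = 0 (Y = -0*(-12) = -1*0 = 0)
1/((C(-13) - Y) + sqrt(382 + (-8 + 2)**2)) = 1/((6*(-13) - 1*0) + sqrt(382 + (-8 + 2)**2)) = 1/((-78 + 0) + sqrt(382 + (-6)**2)) = 1/(-78 + sqrt(382 + 36)) = 1/(-78 + sqrt(418))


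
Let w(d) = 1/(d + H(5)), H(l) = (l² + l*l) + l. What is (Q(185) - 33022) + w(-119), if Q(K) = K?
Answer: -2101569/64 ≈ -32837.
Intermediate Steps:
H(l) = l + 2*l² (H(l) = (l² + l²) + l = 2*l² + l = l + 2*l²)
w(d) = 1/(55 + d) (w(d) = 1/(d + 5*(1 + 2*5)) = 1/(d + 5*(1 + 10)) = 1/(d + 5*11) = 1/(d + 55) = 1/(55 + d))
(Q(185) - 33022) + w(-119) = (185 - 33022) + 1/(55 - 119) = -32837 + 1/(-64) = -32837 - 1/64 = -2101569/64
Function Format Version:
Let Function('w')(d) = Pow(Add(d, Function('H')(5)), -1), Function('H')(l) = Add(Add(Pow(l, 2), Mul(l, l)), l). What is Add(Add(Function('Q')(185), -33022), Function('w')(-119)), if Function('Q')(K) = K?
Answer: Rational(-2101569, 64) ≈ -32837.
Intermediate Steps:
Function('H')(l) = Add(l, Mul(2, Pow(l, 2))) (Function('H')(l) = Add(Add(Pow(l, 2), Pow(l, 2)), l) = Add(Mul(2, Pow(l, 2)), l) = Add(l, Mul(2, Pow(l, 2))))
Function('w')(d) = Pow(Add(55, d), -1) (Function('w')(d) = Pow(Add(d, Mul(5, Add(1, Mul(2, 5)))), -1) = Pow(Add(d, Mul(5, Add(1, 10))), -1) = Pow(Add(d, Mul(5, 11)), -1) = Pow(Add(d, 55), -1) = Pow(Add(55, d), -1))
Add(Add(Function('Q')(185), -33022), Function('w')(-119)) = Add(Add(185, -33022), Pow(Add(55, -119), -1)) = Add(-32837, Pow(-64, -1)) = Add(-32837, Rational(-1, 64)) = Rational(-2101569, 64)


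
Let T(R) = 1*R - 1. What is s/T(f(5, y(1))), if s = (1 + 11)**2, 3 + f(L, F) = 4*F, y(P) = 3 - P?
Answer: 36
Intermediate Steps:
f(L, F) = -3 + 4*F
s = 144 (s = 12**2 = 144)
T(R) = -1 + R (T(R) = R - 1 = -1 + R)
s/T(f(5, y(1))) = 144/(-1 + (-3 + 4*(3 - 1*1))) = 144/(-1 + (-3 + 4*(3 - 1))) = 144/(-1 + (-3 + 4*2)) = 144/(-1 + (-3 + 8)) = 144/(-1 + 5) = 144/4 = 144*(1/4) = 36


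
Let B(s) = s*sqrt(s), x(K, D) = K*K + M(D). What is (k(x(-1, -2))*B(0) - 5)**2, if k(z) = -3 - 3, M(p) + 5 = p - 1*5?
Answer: 25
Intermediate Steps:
M(p) = -10 + p (M(p) = -5 + (p - 1*5) = -5 + (p - 5) = -5 + (-5 + p) = -10 + p)
x(K, D) = -10 + D + K**2 (x(K, D) = K*K + (-10 + D) = K**2 + (-10 + D) = -10 + D + K**2)
B(s) = s**(3/2)
k(z) = -6
(k(x(-1, -2))*B(0) - 5)**2 = (-6*0**(3/2) - 5)**2 = (-6*0 - 5)**2 = (0 - 5)**2 = (-5)**2 = 25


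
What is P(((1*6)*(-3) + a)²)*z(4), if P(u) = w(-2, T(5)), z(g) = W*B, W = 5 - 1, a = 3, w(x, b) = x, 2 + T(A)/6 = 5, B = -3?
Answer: 24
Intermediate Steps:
T(A) = 18 (T(A) = -12 + 6*5 = -12 + 30 = 18)
W = 4
z(g) = -12 (z(g) = 4*(-3) = -12)
P(u) = -2
P(((1*6)*(-3) + a)²)*z(4) = -2*(-12) = 24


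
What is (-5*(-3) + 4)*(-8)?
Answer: -152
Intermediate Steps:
(-5*(-3) + 4)*(-8) = (15 + 4)*(-8) = 19*(-8) = -152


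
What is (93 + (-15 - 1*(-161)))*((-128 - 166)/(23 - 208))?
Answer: 70266/185 ≈ 379.82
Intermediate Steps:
(93 + (-15 - 1*(-161)))*((-128 - 166)/(23 - 208)) = (93 + (-15 + 161))*(-294/(-185)) = (93 + 146)*(-294*(-1/185)) = 239*(294/185) = 70266/185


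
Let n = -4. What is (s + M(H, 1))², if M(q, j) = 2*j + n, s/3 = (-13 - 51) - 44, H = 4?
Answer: 106276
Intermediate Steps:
s = -324 (s = 3*((-13 - 51) - 44) = 3*(-64 - 44) = 3*(-108) = -324)
M(q, j) = -4 + 2*j (M(q, j) = 2*j - 4 = -4 + 2*j)
(s + M(H, 1))² = (-324 + (-4 + 2*1))² = (-324 + (-4 + 2))² = (-324 - 2)² = (-326)² = 106276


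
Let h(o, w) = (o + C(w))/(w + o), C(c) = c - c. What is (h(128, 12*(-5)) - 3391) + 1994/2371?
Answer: -136571267/40307 ≈ -3388.3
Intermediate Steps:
C(c) = 0
h(o, w) = o/(o + w) (h(o, w) = (o + 0)/(w + o) = o/(o + w))
(h(128, 12*(-5)) - 3391) + 1994/2371 = (128/(128 + 12*(-5)) - 3391) + 1994/2371 = (128/(128 - 60) - 3391) + 1994*(1/2371) = (128/68 - 3391) + 1994/2371 = (128*(1/68) - 3391) + 1994/2371 = (32/17 - 3391) + 1994/2371 = -57615/17 + 1994/2371 = -136571267/40307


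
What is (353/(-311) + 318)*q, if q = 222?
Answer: 21876990/311 ≈ 70344.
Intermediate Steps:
(353/(-311) + 318)*q = (353/(-311) + 318)*222 = (353*(-1/311) + 318)*222 = (-353/311 + 318)*222 = (98545/311)*222 = 21876990/311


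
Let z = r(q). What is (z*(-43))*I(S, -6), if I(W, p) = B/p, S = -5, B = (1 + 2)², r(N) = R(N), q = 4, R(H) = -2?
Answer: -129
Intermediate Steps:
r(N) = -2
B = 9 (B = 3² = 9)
z = -2
I(W, p) = 9/p
(z*(-43))*I(S, -6) = (-2*(-43))*(9/(-6)) = 86*(9*(-⅙)) = 86*(-3/2) = -129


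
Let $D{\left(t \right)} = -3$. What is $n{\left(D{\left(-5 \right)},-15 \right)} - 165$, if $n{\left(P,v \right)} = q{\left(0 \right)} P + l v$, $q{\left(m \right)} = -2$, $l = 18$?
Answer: $-429$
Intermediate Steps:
$n{\left(P,v \right)} = - 2 P + 18 v$
$n{\left(D{\left(-5 \right)},-15 \right)} - 165 = \left(\left(-2\right) \left(-3\right) + 18 \left(-15\right)\right) - 165 = \left(6 - 270\right) - 165 = -264 - 165 = -429$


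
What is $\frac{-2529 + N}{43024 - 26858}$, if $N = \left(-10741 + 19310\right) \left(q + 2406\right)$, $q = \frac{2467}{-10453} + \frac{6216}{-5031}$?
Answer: $\frac{180572151016655}{141692411523} \approx 1274.4$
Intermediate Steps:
$q = - \frac{25795775}{17529681}$ ($q = 2467 \left(- \frac{1}{10453}\right) + 6216 \left(- \frac{1}{5031}\right) = - \frac{2467}{10453} - \frac{2072}{1677} = - \frac{25795775}{17529681} \approx -1.4715$)
$N = \frac{361188634596559}{17529681}$ ($N = \left(-10741 + 19310\right) \left(- \frac{25795775}{17529681} + 2406\right) = 8569 \cdot \frac{42150616711}{17529681} = \frac{361188634596559}{17529681} \approx 2.0604 \cdot 10^{7}$)
$\frac{-2529 + N}{43024 - 26858} = \frac{-2529 + \frac{361188634596559}{17529681}}{43024 - 26858} = \frac{361144302033310}{17529681 \cdot 16166} = \frac{361144302033310}{17529681} \cdot \frac{1}{16166} = \frac{180572151016655}{141692411523}$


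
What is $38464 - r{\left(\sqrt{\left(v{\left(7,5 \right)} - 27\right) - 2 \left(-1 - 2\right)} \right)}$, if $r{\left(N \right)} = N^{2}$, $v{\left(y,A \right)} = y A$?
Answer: $38450$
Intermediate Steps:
$v{\left(y,A \right)} = A y$
$38464 - r{\left(\sqrt{\left(v{\left(7,5 \right)} - 27\right) - 2 \left(-1 - 2\right)} \right)} = 38464 - \left(\sqrt{\left(5 \cdot 7 - 27\right) - 2 \left(-1 - 2\right)}\right)^{2} = 38464 - \left(\sqrt{\left(35 - 27\right) - -6}\right)^{2} = 38464 - \left(\sqrt{8 + 6}\right)^{2} = 38464 - \left(\sqrt{14}\right)^{2} = 38464 - 14 = 38450$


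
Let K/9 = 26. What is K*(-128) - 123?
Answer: -30075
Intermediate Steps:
K = 234 (K = 9*26 = 234)
K*(-128) - 123 = 234*(-128) - 123 = -29952 - 123 = -30075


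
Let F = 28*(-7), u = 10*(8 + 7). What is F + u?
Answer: -46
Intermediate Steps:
u = 150 (u = 10*15 = 150)
F = -196
F + u = -196 + 150 = -46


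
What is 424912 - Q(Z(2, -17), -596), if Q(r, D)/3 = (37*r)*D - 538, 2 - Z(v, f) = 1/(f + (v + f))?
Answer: 4487243/8 ≈ 5.6091e+5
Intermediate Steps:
Z(v, f) = 2 - 1/(v + 2*f) (Z(v, f) = 2 - 1/(f + (v + f)) = 2 - 1/(f + (f + v)) = 2 - 1/(v + 2*f))
Q(r, D) = -1614 + 111*D*r (Q(r, D) = 3*((37*r)*D - 538) = 3*(37*D*r - 538) = 3*(-538 + 37*D*r) = -1614 + 111*D*r)
424912 - Q(Z(2, -17), -596) = 424912 - (-1614 + 111*(-596)*((-1 + 2*2 + 4*(-17))/(2 + 2*(-17)))) = 424912 - (-1614 + 111*(-596)*((-1 + 4 - 68)/(2 - 34))) = 424912 - (-1614 + 111*(-596)*(-65/(-32))) = 424912 - (-1614 + 111*(-596)*(-1/32*(-65))) = 424912 - (-1614 + 111*(-596)*(65/32)) = 424912 - (-1614 - 1075035/8) = 424912 - 1*(-1087947/8) = 424912 + 1087947/8 = 4487243/8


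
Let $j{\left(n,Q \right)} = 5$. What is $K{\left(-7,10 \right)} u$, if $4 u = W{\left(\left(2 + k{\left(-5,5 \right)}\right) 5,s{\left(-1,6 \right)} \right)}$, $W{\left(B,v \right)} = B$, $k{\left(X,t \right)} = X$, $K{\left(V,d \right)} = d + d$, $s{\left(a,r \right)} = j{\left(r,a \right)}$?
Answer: $-75$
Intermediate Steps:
$s{\left(a,r \right)} = 5$
$K{\left(V,d \right)} = 2 d$
$u = - \frac{15}{4}$ ($u = \frac{\left(2 - 5\right) 5}{4} = \frac{\left(-3\right) 5}{4} = \frac{1}{4} \left(-15\right) = - \frac{15}{4} \approx -3.75$)
$K{\left(-7,10 \right)} u = 2 \cdot 10 \left(- \frac{15}{4}\right) = 20 \left(- \frac{15}{4}\right) = -75$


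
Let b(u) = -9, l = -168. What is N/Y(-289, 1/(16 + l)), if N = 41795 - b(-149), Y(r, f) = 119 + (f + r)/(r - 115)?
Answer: 2567100032/7351481 ≈ 349.19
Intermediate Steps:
Y(r, f) = 119 + (f + r)/(-115 + r)
N = 41804 (N = 41795 - 1*(-9) = 41795 + 9 = 41804)
N/Y(-289, 1/(16 + l)) = 41804/(((-13685 + 1/(16 - 168) + 120*(-289))/(-115 - 289))) = 41804/(((-13685 + 1/(-152) - 34680)/(-404))) = 41804/((-(-13685 - 1/152 - 34680)/404)) = 41804/((-1/404*(-7351481/152))) = 41804/(7351481/61408) = 41804*(61408/7351481) = 2567100032/7351481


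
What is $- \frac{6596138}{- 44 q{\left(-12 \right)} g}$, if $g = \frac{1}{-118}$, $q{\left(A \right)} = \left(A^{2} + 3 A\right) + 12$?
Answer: $- \frac{194586071}{1320} \approx -1.4741 \cdot 10^{5}$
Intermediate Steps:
$q{\left(A \right)} = 12 + A^{2} + 3 A$
$g = - \frac{1}{118} \approx -0.0084746$
$- \frac{6596138}{- 44 q{\left(-12 \right)} g} = - \frac{6596138}{- 44 \left(12 + \left(-12\right)^{2} + 3 \left(-12\right)\right) \left(- \frac{1}{118}\right)} = - \frac{6596138}{- 44 \left(12 + 144 - 36\right) \left(- \frac{1}{118}\right)} = - \frac{6596138}{\left(-44\right) 120 \left(- \frac{1}{118}\right)} = - \frac{6596138}{\left(-5280\right) \left(- \frac{1}{118}\right)} = - \frac{6596138}{\frac{2640}{59}} = \left(-6596138\right) \frac{59}{2640} = - \frac{194586071}{1320}$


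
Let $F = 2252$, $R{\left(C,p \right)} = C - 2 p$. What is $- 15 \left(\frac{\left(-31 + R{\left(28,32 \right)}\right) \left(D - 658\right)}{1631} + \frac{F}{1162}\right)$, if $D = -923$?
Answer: $- \frac{135814485}{135373} \approx -1003.3$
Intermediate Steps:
$- 15 \left(\frac{\left(-31 + R{\left(28,32 \right)}\right) \left(D - 658\right)}{1631} + \frac{F}{1162}\right) = - 15 \left(\frac{\left(-31 + \left(28 - 64\right)\right) \left(-923 - 658\right)}{1631} + \frac{2252}{1162}\right) = - 15 \left(\left(-31 + \left(28 - 64\right)\right) \left(-1581\right) \frac{1}{1631} + 2252 \cdot \frac{1}{1162}\right) = - 15 \left(\left(-31 - 36\right) \left(-1581\right) \frac{1}{1631} + \frac{1126}{581}\right) = - 15 \left(\left(-67\right) \left(-1581\right) \frac{1}{1631} + \frac{1126}{581}\right) = - 15 \left(105927 \cdot \frac{1}{1631} + \frac{1126}{581}\right) = - 15 \left(\frac{105927}{1631} + \frac{1126}{581}\right) = \left(-15\right) \frac{9054299}{135373} = - \frac{135814485}{135373}$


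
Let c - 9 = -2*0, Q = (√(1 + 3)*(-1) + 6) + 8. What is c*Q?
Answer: 108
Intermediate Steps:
Q = 12 (Q = (√4*(-1) + 6) + 8 = (2*(-1) + 6) + 8 = (-2 + 6) + 8 = 4 + 8 = 12)
c = 9 (c = 9 - 2*0 = 9 + 0 = 9)
c*Q = 9*12 = 108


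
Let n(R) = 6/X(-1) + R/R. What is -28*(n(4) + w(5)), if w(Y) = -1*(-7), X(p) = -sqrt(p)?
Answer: -224 - 168*I ≈ -224.0 - 168.0*I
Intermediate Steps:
w(Y) = 7
n(R) = 1 + 6*I (n(R) = 6/((-sqrt(-1))) + R/R = 6/((-I)) + 1 = 6*I + 1 = 1 + 6*I)
-28*(n(4) + w(5)) = -28*((1 + 6*I) + 7) = -28*(8 + 6*I) = -224 - 168*I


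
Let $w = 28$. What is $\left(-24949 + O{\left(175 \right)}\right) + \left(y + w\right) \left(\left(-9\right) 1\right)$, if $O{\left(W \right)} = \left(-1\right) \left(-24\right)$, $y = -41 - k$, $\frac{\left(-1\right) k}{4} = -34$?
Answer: $-23584$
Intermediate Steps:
$k = 136$ ($k = \left(-4\right) \left(-34\right) = 136$)
$y = -177$ ($y = -41 - 136 = -177$)
$O{\left(W \right)} = 24$
$\left(-24949 + O{\left(175 \right)}\right) + \left(y + w\right) \left(\left(-9\right) 1\right) = \left(-24949 + 24\right) + \left(-177 + 28\right) \left(\left(-9\right) 1\right) = -24925 - -1341 = -24925 + 1341 = -23584$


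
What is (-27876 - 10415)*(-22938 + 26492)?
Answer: -136086214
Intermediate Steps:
(-27876 - 10415)*(-22938 + 26492) = -38291*3554 = -136086214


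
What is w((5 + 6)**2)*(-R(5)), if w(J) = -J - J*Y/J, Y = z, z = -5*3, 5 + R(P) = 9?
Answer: 424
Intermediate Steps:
R(P) = 4 (R(P) = -5 + 9 = 4)
z = -15
Y = -15
w(J) = 15 - J (w(J) = -J - J*(-15)/J = -J - (-15*J)/J = -J - 1*(-15) = -J + 15 = 15 - J)
w((5 + 6)**2)*(-R(5)) = (15 - (5 + 6)**2)*(-1*4) = (15 - 1*11**2)*(-4) = (15 - 1*121)*(-4) = (15 - 121)*(-4) = -106*(-4) = 424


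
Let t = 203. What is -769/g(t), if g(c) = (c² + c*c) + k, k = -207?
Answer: -769/82211 ≈ -0.0093540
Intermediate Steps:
g(c) = -207 + 2*c² (g(c) = (c² + c*c) - 207 = (c² + c²) - 207 = 2*c² - 207 = -207 + 2*c²)
-769/g(t) = -769/(-207 + 2*203²) = -769/(-207 + 2*41209) = -769/(-207 + 82418) = -769/82211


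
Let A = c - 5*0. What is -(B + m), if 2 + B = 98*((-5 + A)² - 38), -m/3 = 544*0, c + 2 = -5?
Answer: -10386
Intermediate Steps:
c = -7 (c = -2 - 5 = -7)
A = -7 (A = -7 - 5*0 = -7 + 0 = -7)
m = 0 (m = -1632*0 = -3*0 = 0)
B = 10386 (B = -2 + 98*((-5 - 7)² - 38) = -2 + 98*((-12)² - 38) = -2 + 98*(144 - 38) = -2 + 98*106 = -2 + 10388 = 10386)
-(B + m) = -(10386 + 0) = -1*10386 = -10386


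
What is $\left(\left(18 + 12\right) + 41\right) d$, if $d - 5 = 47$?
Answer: $3692$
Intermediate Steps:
$d = 52$ ($d = 5 + 47 = 52$)
$\left(\left(18 + 12\right) + 41\right) d = \left(\left(18 + 12\right) + 41\right) 52 = \left(30 + 41\right) 52 = 71 \cdot 52 = 3692$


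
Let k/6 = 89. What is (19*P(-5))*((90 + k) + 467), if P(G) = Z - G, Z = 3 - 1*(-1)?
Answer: 186561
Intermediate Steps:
Z = 4 (Z = 3 + 1 = 4)
k = 534 (k = 6*89 = 534)
P(G) = 4 - G
(19*P(-5))*((90 + k) + 467) = (19*(4 - 1*(-5)))*((90 + 534) + 467) = (19*(4 + 5))*(624 + 467) = (19*9)*1091 = 171*1091 = 186561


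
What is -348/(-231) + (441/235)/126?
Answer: 55059/36190 ≈ 1.5214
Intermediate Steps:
-348/(-231) + (441/235)/126 = -348*(-1/231) + (441*(1/235))*(1/126) = 116/77 + (441/235)*(1/126) = 116/77 + 7/470 = 55059/36190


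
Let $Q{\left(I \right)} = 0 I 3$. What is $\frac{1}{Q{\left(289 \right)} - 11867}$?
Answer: $- \frac{1}{11867} \approx -8.4267 \cdot 10^{-5}$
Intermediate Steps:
$Q{\left(I \right)} = 0$ ($Q{\left(I \right)} = 0 \cdot 3 = 0$)
$\frac{1}{Q{\left(289 \right)} - 11867} = \frac{1}{0 - 11867} = \frac{1}{-11867} = - \frac{1}{11867}$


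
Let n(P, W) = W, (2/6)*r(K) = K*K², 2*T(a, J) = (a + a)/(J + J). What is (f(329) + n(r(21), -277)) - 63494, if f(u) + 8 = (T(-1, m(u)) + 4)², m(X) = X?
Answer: -27607088795/432964 ≈ -63763.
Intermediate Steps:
T(a, J) = a/(2*J) (T(a, J) = ((a + a)/(J + J))/2 = ((2*a)/((2*J)))/2 = ((2*a)*(1/(2*J)))/2 = (a/J)/2 = a/(2*J))
r(K) = 3*K³ (r(K) = 3*(K*K²) = 3*K³)
f(u) = -8 + (4 - 1/(2*u))² (f(u) = -8 + ((½)*(-1)/u + 4)² = -8 + (-1/(2*u) + 4)² = -8 + (4 - 1/(2*u))²)
(f(329) + n(r(21), -277)) - 63494 = ((8 - 4/329 + (¼)/329²) - 277) - 63494 = ((8 - 4*1/329 + (¼)*(1/108241)) - 277) - 63494 = ((8 - 4/329 + 1/432964) - 277) - 63494 = (3458449/432964 - 277) - 63494 = -116472579/432964 - 63494 = -27607088795/432964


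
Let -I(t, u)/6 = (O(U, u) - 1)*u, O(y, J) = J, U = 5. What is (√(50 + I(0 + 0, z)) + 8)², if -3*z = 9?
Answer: (8 + I*√22)² ≈ 42.0 + 75.047*I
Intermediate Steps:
z = -3 (z = -⅓*9 = -3)
I(t, u) = -6*u*(-1 + u) (I(t, u) = -6*(u - 1)*u = -6*(-1 + u)*u = -6*u*(-1 + u))
(√(50 + I(0 + 0, z)) + 8)² = (√(50 + 6*(-3)*(1 - 1*(-3))) + 8)² = (√(50 + 6*(-3)*(1 + 3)) + 8)² = (√(50 + 6*(-3)*4) + 8)² = (√(50 - 72) + 8)² = (√(-22) + 8)² = (I*√22 + 8)² = (8 + I*√22)²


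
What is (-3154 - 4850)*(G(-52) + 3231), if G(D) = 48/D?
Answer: -336095964/13 ≈ -2.5854e+7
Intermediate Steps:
(-3154 - 4850)*(G(-52) + 3231) = (-3154 - 4850)*(48/(-52) + 3231) = -8004*(48*(-1/52) + 3231) = -8004*(-12/13 + 3231) = -8004*41991/13 = -336095964/13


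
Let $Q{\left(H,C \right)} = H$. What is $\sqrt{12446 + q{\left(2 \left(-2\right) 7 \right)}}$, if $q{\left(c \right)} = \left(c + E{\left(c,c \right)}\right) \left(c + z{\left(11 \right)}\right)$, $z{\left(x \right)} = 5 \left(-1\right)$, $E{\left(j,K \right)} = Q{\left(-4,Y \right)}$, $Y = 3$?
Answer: $\sqrt{13502} \approx 116.2$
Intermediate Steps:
$E{\left(j,K \right)} = -4$
$z{\left(x \right)} = -5$
$q{\left(c \right)} = \left(-5 + c\right) \left(-4 + c\right)$ ($q{\left(c \right)} = \left(c - 4\right) \left(c - 5\right) = \left(-4 + c\right) \left(-5 + c\right) = \left(-5 + c\right) \left(-4 + c\right)$)
$\sqrt{12446 + q{\left(2 \left(-2\right) 7 \right)}} = \sqrt{12446 + \left(20 + \left(2 \left(-2\right) 7\right)^{2} - 9 \cdot 2 \left(-2\right) 7\right)} = \sqrt{12446 + \left(20 + \left(\left(-4\right) 7\right)^{2} - 9 \left(\left(-4\right) 7\right)\right)} = \sqrt{12446 + \left(20 + \left(-28\right)^{2} - -252\right)} = \sqrt{12446 + \left(20 + 784 + 252\right)} = \sqrt{12446 + 1056} = \sqrt{13502}$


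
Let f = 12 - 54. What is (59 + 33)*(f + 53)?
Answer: 1012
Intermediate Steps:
f = -42
(59 + 33)*(f + 53) = (59 + 33)*(-42 + 53) = 92*11 = 1012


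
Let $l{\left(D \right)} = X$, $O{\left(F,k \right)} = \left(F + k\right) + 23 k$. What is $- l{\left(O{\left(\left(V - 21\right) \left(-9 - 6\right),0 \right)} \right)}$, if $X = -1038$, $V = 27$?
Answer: $1038$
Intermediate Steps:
$O{\left(F,k \right)} = F + 24 k$
$l{\left(D \right)} = -1038$
$- l{\left(O{\left(\left(V - 21\right) \left(-9 - 6\right),0 \right)} \right)} = \left(-1\right) \left(-1038\right) = 1038$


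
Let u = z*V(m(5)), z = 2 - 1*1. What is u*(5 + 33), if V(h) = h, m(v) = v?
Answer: 190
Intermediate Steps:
z = 1 (z = 2 - 1 = 1)
u = 5 (u = 1*5 = 5)
u*(5 + 33) = 5*(5 + 33) = 5*38 = 190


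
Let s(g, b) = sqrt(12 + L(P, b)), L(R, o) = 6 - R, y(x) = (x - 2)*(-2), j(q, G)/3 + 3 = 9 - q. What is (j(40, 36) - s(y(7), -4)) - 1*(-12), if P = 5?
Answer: -90 - sqrt(13) ≈ -93.606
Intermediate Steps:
j(q, G) = 18 - 3*q (j(q, G) = -9 + 3*(9 - q) = -9 + (27 - 3*q) = 18 - 3*q)
y(x) = 4 - 2*x (y(x) = (-2 + x)*(-2) = 4 - 2*x)
s(g, b) = sqrt(13) (s(g, b) = sqrt(12 + (6 - 1*5)) = sqrt(12 + (6 - 5)) = sqrt(12 + 1) = sqrt(13))
(j(40, 36) - s(y(7), -4)) - 1*(-12) = ((18 - 3*40) - sqrt(13)) - 1*(-12) = ((18 - 120) - sqrt(13)) + 12 = (-102 - sqrt(13)) + 12 = -90 - sqrt(13)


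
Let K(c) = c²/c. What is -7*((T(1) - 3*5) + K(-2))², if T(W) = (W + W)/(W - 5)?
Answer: -8575/4 ≈ -2143.8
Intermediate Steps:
T(W) = 2*W/(-5 + W) (T(W) = (2*W)/(-5 + W) = 2*W/(-5 + W))
K(c) = c
-7*((T(1) - 3*5) + K(-2))² = -7*((2*1/(-5 + 1) - 3*5) - 2)² = -7*((2*1/(-4) - 15) - 2)² = -7*((2*1*(-¼) - 15) - 2)² = -7*((-½ - 15) - 2)² = -7*(-31/2 - 2)² = -7*(-35/2)² = -7*1225/4 = -8575/4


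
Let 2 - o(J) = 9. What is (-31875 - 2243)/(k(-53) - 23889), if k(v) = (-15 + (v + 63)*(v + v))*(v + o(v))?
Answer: -34118/40611 ≈ -0.84012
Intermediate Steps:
o(J) = -7 (o(J) = 2 - 1*9 = 2 - 9 = -7)
k(v) = (-15 + 2*v*(63 + v))*(-7 + v) (k(v) = (-15 + (v + 63)*(v + v))*(v - 7) = (-15 + (63 + v)*(2*v))*(-7 + v) = (-15 + 2*v*(63 + v))*(-7 + v))
(-31875 - 2243)/(k(-53) - 23889) = (-31875 - 2243)/((105 - 897*(-53) + 2*(-53)³ + 112*(-53)²) - 23889) = -34118/((105 + 47541 + 2*(-148877) + 112*2809) - 23889) = -34118/((105 + 47541 - 297754 + 314608) - 23889) = -34118/(64500 - 23889) = -34118/40611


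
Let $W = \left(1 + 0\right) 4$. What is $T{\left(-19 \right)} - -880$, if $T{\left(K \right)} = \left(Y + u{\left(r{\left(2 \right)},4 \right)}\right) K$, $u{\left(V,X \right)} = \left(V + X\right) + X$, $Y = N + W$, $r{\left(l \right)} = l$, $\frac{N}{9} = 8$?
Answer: $-754$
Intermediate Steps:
$W = 4$ ($W = 1 \cdot 4 = 4$)
$N = 72$ ($N = 9 \cdot 8 = 72$)
$Y = 76$ ($Y = 72 + 4 = 76$)
$u{\left(V,X \right)} = V + 2 X$
$T{\left(K \right)} = 86 K$ ($T{\left(K \right)} = \left(76 + \left(2 + 2 \cdot 4\right)\right) K = \left(76 + \left(2 + 8\right)\right) K = \left(76 + 10\right) K = 86 K$)
$T{\left(-19 \right)} - -880 = 86 \left(-19\right) - -880 = -1634 + 880 = -754$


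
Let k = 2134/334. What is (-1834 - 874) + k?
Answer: -451169/167 ≈ -2701.6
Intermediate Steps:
k = 1067/167 (k = 2134*(1/334) = 1067/167 ≈ 6.3892)
(-1834 - 874) + k = (-1834 - 874) + 1067/167 = -2708 + 1067/167 = -451169/167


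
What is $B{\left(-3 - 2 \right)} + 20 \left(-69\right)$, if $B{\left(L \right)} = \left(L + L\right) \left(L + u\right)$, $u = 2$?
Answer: $-1350$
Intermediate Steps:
$B{\left(L \right)} = 2 L \left(2 + L\right)$ ($B{\left(L \right)} = \left(L + L\right) \left(L + 2\right) = 2 L \left(2 + L\right)$)
$B{\left(-3 - 2 \right)} + 20 \left(-69\right) = 2 \left(-3 - 2\right) \left(2 - 5\right) + 20 \left(-69\right) = 2 \left(-3 - 2\right) \left(2 - 5\right) - 1380 = 2 \left(-5\right) \left(2 - 5\right) - 1380 = 2 \left(-5\right) \left(-3\right) - 1380 = 30 - 1380 = -1350$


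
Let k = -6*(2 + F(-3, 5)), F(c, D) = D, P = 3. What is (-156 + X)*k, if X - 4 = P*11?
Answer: 4998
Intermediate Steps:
X = 37 (X = 4 + 3*11 = 4 + 33 = 37)
k = -42 (k = -6*(2 + 5) = -6*7 = -42)
(-156 + X)*k = (-156 + 37)*(-42) = -119*(-42) = 4998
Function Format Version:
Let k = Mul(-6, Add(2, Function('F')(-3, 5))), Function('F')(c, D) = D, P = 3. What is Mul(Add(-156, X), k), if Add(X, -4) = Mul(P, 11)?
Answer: 4998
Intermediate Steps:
X = 37 (X = Add(4, Mul(3, 11)) = Add(4, 33) = 37)
k = -42 (k = Mul(-6, Add(2, 5)) = Mul(-6, 7) = -42)
Mul(Add(-156, X), k) = Mul(Add(-156, 37), -42) = Mul(-119, -42) = 4998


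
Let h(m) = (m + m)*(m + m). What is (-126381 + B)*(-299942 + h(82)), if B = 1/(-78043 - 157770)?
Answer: 8137394096848684/235813 ≈ 3.4508e+10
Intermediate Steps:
B = -1/235813 (B = 1/(-235813) = -1/235813 ≈ -4.2406e-6)
h(m) = 4*m² (h(m) = (2*m)*(2*m) = 4*m²)
(-126381 + B)*(-299942 + h(82)) = (-126381 - 1/235813)*(-299942 + 4*82²) = -29802282754*(-299942 + 4*6724)/235813 = -29802282754*(-299942 + 26896)/235813 = -29802282754/235813*(-273046) = 8137394096848684/235813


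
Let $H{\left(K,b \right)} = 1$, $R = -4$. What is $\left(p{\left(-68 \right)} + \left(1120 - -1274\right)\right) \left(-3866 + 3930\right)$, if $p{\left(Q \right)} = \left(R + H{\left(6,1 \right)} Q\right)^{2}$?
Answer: $484992$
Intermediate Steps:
$p{\left(Q \right)} = \left(-4 + Q\right)^{2}$ ($p{\left(Q \right)} = \left(-4 + 1 Q\right)^{2} = \left(-4 + Q\right)^{2}$)
$\left(p{\left(-68 \right)} + \left(1120 - -1274\right)\right) \left(-3866 + 3930\right) = \left(\left(-4 - 68\right)^{2} + \left(1120 - -1274\right)\right) \left(-3866 + 3930\right) = \left(\left(-72\right)^{2} + \left(1120 + 1274\right)\right) 64 = \left(5184 + 2394\right) 64 = 7578 \cdot 64 = 484992$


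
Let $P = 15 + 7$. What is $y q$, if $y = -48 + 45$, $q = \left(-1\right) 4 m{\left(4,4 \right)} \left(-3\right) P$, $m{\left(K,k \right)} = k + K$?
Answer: $-6336$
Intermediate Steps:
$m{\left(K,k \right)} = K + k$
$P = 22$
$q = 2112$ ($q = \left(-1\right) 4 \left(4 + 4\right) \left(-3\right) 22 = \left(-4\right) 8 \left(-3\right) 22 = \left(-32\right) \left(-3\right) 22 = 96 \cdot 22 = 2112$)
$y = -3$
$y q = \left(-3\right) 2112 = -6336$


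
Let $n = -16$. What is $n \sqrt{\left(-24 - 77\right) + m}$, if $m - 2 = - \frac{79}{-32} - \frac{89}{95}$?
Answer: $- \frac{14 i \sqrt{1148930}}{95} \approx - 157.96 i$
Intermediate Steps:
$m = \frac{10737}{3040}$ ($m = 2 - \left(- \frac{79}{32} + \frac{89}{95}\right) = 2 - - \frac{4657}{3040} = 2 + \left(\frac{79}{32} - \frac{89}{95}\right) = 2 + \frac{4657}{3040} = \frac{10737}{3040} \approx 3.5319$)
$n \sqrt{\left(-24 - 77\right) + m} = - 16 \sqrt{\left(-24 - 77\right) + \frac{10737}{3040}} = - 16 \sqrt{-101 + \frac{10737}{3040}} = - 16 \sqrt{- \frac{296303}{3040}} = - 16 \frac{7 i \sqrt{1148930}}{760} = - \frac{14 i \sqrt{1148930}}{95}$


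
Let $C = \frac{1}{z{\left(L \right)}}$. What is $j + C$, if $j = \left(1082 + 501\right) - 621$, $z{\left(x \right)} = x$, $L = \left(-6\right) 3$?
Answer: $\frac{17315}{18} \approx 961.94$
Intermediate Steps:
$L = -18$
$C = - \frac{1}{18}$ ($C = \frac{1}{-18} = - \frac{1}{18} \approx -0.055556$)
$j = 962$ ($j = 1583 - 621 = 962$)
$j + C = 962 - \frac{1}{18} = \frac{17315}{18}$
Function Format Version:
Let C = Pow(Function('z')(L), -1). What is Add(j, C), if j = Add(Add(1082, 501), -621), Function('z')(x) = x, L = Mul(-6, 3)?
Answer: Rational(17315, 18) ≈ 961.94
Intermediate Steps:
L = -18
C = Rational(-1, 18) (C = Pow(-18, -1) = Rational(-1, 18) ≈ -0.055556)
j = 962 (j = Add(1583, -621) = 962)
Add(j, C) = Add(962, Rational(-1, 18)) = Rational(17315, 18)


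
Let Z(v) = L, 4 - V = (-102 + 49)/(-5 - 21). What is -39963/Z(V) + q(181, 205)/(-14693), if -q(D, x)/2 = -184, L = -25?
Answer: 587167159/367325 ≈ 1598.5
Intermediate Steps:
V = 51/26 (V = 4 - (-102 + 49)/(-5 - 21) = 4 - (-53)/(-26) = 4 - (-53)*(-1)/26 = 4 - 1*53/26 = 4 - 53/26 = 51/26 ≈ 1.9615)
q(D, x) = 368 (q(D, x) = -2*(-184) = 368)
Z(v) = -25
-39963/Z(V) + q(181, 205)/(-14693) = -39963/(-25) + 368/(-14693) = -39963*(-1/25) + 368*(-1/14693) = 39963/25 - 368/14693 = 587167159/367325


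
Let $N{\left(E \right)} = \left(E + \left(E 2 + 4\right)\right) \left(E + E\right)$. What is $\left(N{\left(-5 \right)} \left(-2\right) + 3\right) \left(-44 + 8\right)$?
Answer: $7812$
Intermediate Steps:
$N{\left(E \right)} = 2 E \left(4 + 3 E\right)$ ($N{\left(E \right)} = \left(E + \left(2 E + 4\right)\right) 2 E = \left(E + \left(4 + 2 E\right)\right) 2 E = \left(4 + 3 E\right) 2 E = 2 E \left(4 + 3 E\right)$)
$\left(N{\left(-5 \right)} \left(-2\right) + 3\right) \left(-44 + 8\right) = \left(2 \left(-5\right) \left(4 + 3 \left(-5\right)\right) \left(-2\right) + 3\right) \left(-44 + 8\right) = \left(2 \left(-5\right) \left(4 - 15\right) \left(-2\right) + 3\right) \left(-36\right) = \left(2 \left(-5\right) \left(-11\right) \left(-2\right) + 3\right) \left(-36\right) = \left(110 \left(-2\right) + 3\right) \left(-36\right) = \left(-220 + 3\right) \left(-36\right) = \left(-217\right) \left(-36\right) = 7812$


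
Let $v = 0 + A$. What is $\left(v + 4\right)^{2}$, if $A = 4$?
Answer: $64$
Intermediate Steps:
$v = 4$ ($v = 0 + 4 = 4$)
$\left(v + 4\right)^{2} = \left(4 + 4\right)^{2} = 8^{2} = 64$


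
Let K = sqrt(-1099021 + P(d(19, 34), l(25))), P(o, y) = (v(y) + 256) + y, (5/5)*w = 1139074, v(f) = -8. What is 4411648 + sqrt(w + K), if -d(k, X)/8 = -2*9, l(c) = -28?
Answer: 4411648 + sqrt(1139074 + 33*I*sqrt(1009)) ≈ 4.4127e+6 + 0.49108*I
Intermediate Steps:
w = 1139074
d(k, X) = 144 (d(k, X) = -(-16)*9 = -8*(-18) = 144)
P(o, y) = 248 + y (P(o, y) = (-8 + 256) + y = 248 + y)
K = 33*I*sqrt(1009) (K = sqrt(-1099021 + (248 - 28)) = sqrt(-1099021 + 220) = sqrt(-1098801) = 33*I*sqrt(1009) ≈ 1048.2*I)
4411648 + sqrt(w + K) = 4411648 + sqrt(1139074 + 33*I*sqrt(1009))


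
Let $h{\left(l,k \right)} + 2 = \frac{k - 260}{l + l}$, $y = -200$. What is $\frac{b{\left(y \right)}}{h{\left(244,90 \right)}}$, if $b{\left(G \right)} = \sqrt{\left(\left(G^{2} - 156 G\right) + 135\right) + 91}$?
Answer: $- \frac{244 \sqrt{71426}}{573} \approx -113.81$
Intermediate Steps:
$h{\left(l,k \right)} = -2 + \frac{-260 + k}{2 l}$ ($h{\left(l,k \right)} = -2 + \frac{k - 260}{l + l} = -2 + \frac{-260 + k}{2 l}$)
$b{\left(G \right)} = \sqrt{226 + G^{2} - 156 G}$ ($b{\left(G \right)} = \sqrt{\left(135 + G^{2} - 156 G\right) + 91} = \sqrt{226 + G^{2} - 156 G}$)
$\frac{b{\left(y \right)}}{h{\left(244,90 \right)}} = \frac{\sqrt{226 + \left(-200\right)^{2} - -31200}}{\frac{1}{2} \cdot \frac{1}{244} \left(-260 + 90 - 976\right)} = \frac{\sqrt{226 + 40000 + 31200}}{\frac{1}{2} \cdot \frac{1}{244} \left(-260 + 90 - 976\right)} = \frac{\sqrt{71426}}{\frac{1}{2} \cdot \frac{1}{244} \left(-1146\right)} = \frac{\sqrt{71426}}{- \frac{573}{244}} = \sqrt{71426} \left(- \frac{244}{573}\right) = - \frac{244 \sqrt{71426}}{573}$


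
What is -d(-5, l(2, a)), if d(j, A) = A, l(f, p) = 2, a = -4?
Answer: -2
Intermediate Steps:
-d(-5, l(2, a)) = -1*2 = -2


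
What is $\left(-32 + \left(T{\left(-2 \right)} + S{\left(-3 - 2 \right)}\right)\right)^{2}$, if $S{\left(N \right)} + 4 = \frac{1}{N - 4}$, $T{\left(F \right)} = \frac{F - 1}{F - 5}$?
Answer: $\frac{5053504}{3969} \approx 1273.2$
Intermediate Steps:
$T{\left(F \right)} = \frac{-1 + F}{-5 + F}$
$S{\left(N \right)} = -4 + \frac{1}{-4 + N}$ ($S{\left(N \right)} = -4 + \frac{1}{N - 4} = -4 + \frac{1}{-4 + N}$)
$\left(-32 + \left(T{\left(-2 \right)} + S{\left(-3 - 2 \right)}\right)\right)^{2} = \left(-32 + \left(\frac{-1 - 2}{-5 - 2} + \frac{17 - 4 \left(-3 - 2\right)}{-4 - 5}\right)\right)^{2} = \left(-32 + \left(\frac{1}{-7} \left(-3\right) + \frac{17 - 4 \left(-3 - 2\right)}{-4 - 5}\right)\right)^{2} = \left(-32 + \left(\left(- \frac{1}{7}\right) \left(-3\right) + \frac{17 - -20}{-4 - 5}\right)\right)^{2} = \left(-32 + \left(\frac{3}{7} + \frac{17 + 20}{-9}\right)\right)^{2} = \left(-32 + \left(\frac{3}{7} - \frac{37}{9}\right)\right)^{2} = \left(-32 - \frac{232}{63}\right)^{2} = \left(- \frac{2248}{63}\right)^{2} = \frac{5053504}{3969}$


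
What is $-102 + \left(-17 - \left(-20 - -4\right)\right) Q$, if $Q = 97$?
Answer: $-199$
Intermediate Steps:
$-102 + \left(-17 - \left(-20 - -4\right)\right) Q = -102 + \left(-17 - \left(-20 - -4\right)\right) 97 = -102 + \left(-17 - \left(-20 + 4\right)\right) 97 = -102 + \left(-17 - -16\right) 97 = -102 + \left(-17 + 16\right) 97 = -102 - 97 = -199$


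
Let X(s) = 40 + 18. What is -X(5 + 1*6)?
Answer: -58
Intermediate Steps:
X(s) = 58
-X(5 + 1*6) = -1*58 = -58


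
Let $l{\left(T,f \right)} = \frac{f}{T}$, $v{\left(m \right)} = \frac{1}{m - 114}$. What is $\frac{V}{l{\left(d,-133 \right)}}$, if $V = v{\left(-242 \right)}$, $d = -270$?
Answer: $- \frac{135}{23674} \approx -0.0057025$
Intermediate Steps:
$v{\left(m \right)} = \frac{1}{-114 + m}$
$V = - \frac{1}{356}$ ($V = \frac{1}{-114 - 242} = \frac{1}{-356} = - \frac{1}{356} \approx -0.002809$)
$\frac{V}{l{\left(d,-133 \right)}} = - \frac{1}{356 \left(- \frac{133}{-270}\right)} = - \frac{1}{356 \left(\left(-133\right) \left(- \frac{1}{270}\right)\right)} = - \frac{1}{356 \cdot \frac{133}{270}} = \left(- \frac{1}{356}\right) \frac{270}{133} = - \frac{135}{23674}$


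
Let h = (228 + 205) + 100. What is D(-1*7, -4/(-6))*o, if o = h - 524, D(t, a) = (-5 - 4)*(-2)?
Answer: 162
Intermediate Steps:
h = 533 (h = 433 + 100 = 533)
D(t, a) = 18 (D(t, a) = -9*(-2) = 18)
o = 9 (o = 533 - 524 = 9)
D(-1*7, -4/(-6))*o = 18*9 = 162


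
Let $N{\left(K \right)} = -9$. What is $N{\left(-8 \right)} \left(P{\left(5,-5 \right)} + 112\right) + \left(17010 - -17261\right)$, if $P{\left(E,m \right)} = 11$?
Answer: $33164$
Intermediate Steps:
$N{\left(-8 \right)} \left(P{\left(5,-5 \right)} + 112\right) + \left(17010 - -17261\right) = - 9 \left(11 + 112\right) + \left(17010 - -17261\right) = \left(-9\right) 123 + \left(17010 + 17261\right) = -1107 + 34271 = 33164$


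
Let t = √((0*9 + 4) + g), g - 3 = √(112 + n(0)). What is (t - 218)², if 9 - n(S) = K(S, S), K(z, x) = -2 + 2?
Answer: 47542 - 1308*√2 ≈ 45692.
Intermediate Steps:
K(z, x) = 0
n(S) = 9 (n(S) = 9 - 1*0 = 9 + 0 = 9)
g = 14 (g = 3 + √(112 + 9) = 3 + √121 = 3 + 11 = 14)
t = 3*√2 (t = √((0*9 + 4) + 14) = √((0 + 4) + 14) = √(4 + 14) = √18 = 3*√2 ≈ 4.2426)
(t - 218)² = (3*√2 - 218)² = (-218 + 3*√2)²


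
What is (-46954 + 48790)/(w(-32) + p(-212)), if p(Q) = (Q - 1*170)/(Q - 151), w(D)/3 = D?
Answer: -333234/17233 ≈ -19.337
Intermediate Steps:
w(D) = 3*D
p(Q) = (-170 + Q)/(-151 + Q) (p(Q) = (Q - 170)/(-151 + Q) = (-170 + Q)/(-151 + Q))
(-46954 + 48790)/(w(-32) + p(-212)) = (-46954 + 48790)/(3*(-32) + (-170 - 212)/(-151 - 212)) = 1836/(-96 - 382/(-363)) = 1836/(-96 - 1/363*(-382)) = 1836/(-96 + 382/363) = 1836/(-34466/363) = 1836*(-363/34466) = -333234/17233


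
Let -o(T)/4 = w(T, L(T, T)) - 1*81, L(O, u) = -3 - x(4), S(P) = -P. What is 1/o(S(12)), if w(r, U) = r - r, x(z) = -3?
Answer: 1/324 ≈ 0.0030864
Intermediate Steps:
L(O, u) = 0 (L(O, u) = -3 - 1*(-3) = -3 + 3 = 0)
w(r, U) = 0
o(T) = 324 (o(T) = -4*(0 - 1*81) = -4*(0 - 81) = -4*(-81) = 324)
1/o(S(12)) = 1/324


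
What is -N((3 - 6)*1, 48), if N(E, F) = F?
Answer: -48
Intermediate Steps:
-N((3 - 6)*1, 48) = -1*48 = -48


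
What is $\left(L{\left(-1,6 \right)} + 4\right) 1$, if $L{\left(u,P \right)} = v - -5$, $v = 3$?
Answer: $12$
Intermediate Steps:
$L{\left(u,P \right)} = 8$ ($L{\left(u,P \right)} = 3 - -5 = 3 + 5 = 8$)
$\left(L{\left(-1,6 \right)} + 4\right) 1 = \left(8 + 4\right) 1 = 12 \cdot 1 = 12$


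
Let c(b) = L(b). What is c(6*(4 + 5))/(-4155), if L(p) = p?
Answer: -18/1385 ≈ -0.012996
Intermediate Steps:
c(b) = b
c(6*(4 + 5))/(-4155) = (6*(4 + 5))/(-4155) = (6*9)*(-1/4155) = 54*(-1/4155) = -18/1385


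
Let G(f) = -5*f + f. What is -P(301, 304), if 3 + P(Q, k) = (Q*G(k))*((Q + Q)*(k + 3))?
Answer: 67644881027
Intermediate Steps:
G(f) = -4*f
P(Q, k) = -3 - 8*k*Q²*(3 + k) (P(Q, k) = -3 + (Q*(-4*k))*((Q + Q)*(k + 3)) = -3 + (-4*Q*k)*((2*Q)*(3 + k)) = -3 + (-4*Q*k)*(2*Q*(3 + k)) = -3 - 8*k*Q²*(3 + k))
-P(301, 304) = -(-3 - 24*304*301² - 8*301²*304²) = -(-3 - 24*304*90601 - 8*90601*92416) = -(-3 - 661024896 - 66983856128) = -1*(-67644881027) = 67644881027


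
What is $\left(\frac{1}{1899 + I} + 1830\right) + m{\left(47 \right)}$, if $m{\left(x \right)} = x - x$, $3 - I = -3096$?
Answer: $\frac{9146341}{4998} \approx 1830.0$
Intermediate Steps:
$I = 3099$ ($I = 3 - -3096 = 3 + 3096 = 3099$)
$m{\left(x \right)} = 0$
$\left(\frac{1}{1899 + I} + 1830\right) + m{\left(47 \right)} = \left(\frac{1}{1899 + 3099} + 1830\right) + 0 = \left(\frac{1}{4998} + 1830\right) + 0 = \frac{9146341}{4998} + 0 = \frac{9146341}{4998}$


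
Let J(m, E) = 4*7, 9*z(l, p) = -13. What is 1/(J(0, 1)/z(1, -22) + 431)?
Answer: 13/5351 ≈ 0.0024295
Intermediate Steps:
z(l, p) = -13/9 (z(l, p) = (1/9)*(-13) = -13/9)
J(m, E) = 28
1/(J(0, 1)/z(1, -22) + 431) = 1/(28/(-13/9) + 431) = 1/(28*(-9/13) + 431) = 1/(-252/13 + 431) = 1/(5351/13) = 13/5351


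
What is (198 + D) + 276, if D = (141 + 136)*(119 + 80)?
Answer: 55597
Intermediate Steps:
D = 55123 (D = 277*199 = 55123)
(198 + D) + 276 = (198 + 55123) + 276 = 55321 + 276 = 55597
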